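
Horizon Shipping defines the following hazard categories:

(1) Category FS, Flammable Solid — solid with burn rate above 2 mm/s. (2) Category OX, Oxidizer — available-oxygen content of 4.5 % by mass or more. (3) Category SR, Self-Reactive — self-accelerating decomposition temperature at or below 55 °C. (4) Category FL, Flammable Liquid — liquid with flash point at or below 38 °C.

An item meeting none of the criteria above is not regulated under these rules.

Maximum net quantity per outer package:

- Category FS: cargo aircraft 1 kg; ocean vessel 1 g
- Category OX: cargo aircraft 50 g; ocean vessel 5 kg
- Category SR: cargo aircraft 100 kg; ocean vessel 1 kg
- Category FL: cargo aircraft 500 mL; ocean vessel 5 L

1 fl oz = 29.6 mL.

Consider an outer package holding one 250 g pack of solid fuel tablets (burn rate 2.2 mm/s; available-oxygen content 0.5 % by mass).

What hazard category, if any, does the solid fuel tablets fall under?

Category FS

With burn rate 2.2 mm/s (> 2 mm/s), the solid fuel tablets fall in Category FS.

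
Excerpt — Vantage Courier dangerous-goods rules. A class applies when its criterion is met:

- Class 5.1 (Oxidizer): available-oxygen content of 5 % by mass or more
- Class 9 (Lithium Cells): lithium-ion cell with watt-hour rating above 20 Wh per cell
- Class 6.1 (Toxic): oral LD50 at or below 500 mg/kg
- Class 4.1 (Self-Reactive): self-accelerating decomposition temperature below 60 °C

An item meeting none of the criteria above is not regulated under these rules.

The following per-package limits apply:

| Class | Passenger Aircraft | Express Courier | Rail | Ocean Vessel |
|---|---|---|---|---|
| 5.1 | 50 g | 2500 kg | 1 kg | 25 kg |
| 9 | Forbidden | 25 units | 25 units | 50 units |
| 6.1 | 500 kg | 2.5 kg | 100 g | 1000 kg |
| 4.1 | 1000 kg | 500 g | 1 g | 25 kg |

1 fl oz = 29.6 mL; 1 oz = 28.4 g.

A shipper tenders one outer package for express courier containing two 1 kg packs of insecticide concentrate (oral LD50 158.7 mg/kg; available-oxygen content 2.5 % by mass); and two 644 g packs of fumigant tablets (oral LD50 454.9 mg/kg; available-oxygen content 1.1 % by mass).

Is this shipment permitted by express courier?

No

Oral LD50 158.7 mg/kg meets the Class 6.1 criterion (Toxic), so the insecticide concentrate is Class 6.1.
Fumigant tablets: oral LD50 454.9 mg/kg ≤ 500 mg/kg → Class 6.1 (Toxic).
Class 6.1 net quantity: (two 1 kg packs = 2 kg) + (two 644 g packs = 1.288 kg) = 3.288 kg.
That exceeds the Class 6.1 express courier limit of 2.5 kg.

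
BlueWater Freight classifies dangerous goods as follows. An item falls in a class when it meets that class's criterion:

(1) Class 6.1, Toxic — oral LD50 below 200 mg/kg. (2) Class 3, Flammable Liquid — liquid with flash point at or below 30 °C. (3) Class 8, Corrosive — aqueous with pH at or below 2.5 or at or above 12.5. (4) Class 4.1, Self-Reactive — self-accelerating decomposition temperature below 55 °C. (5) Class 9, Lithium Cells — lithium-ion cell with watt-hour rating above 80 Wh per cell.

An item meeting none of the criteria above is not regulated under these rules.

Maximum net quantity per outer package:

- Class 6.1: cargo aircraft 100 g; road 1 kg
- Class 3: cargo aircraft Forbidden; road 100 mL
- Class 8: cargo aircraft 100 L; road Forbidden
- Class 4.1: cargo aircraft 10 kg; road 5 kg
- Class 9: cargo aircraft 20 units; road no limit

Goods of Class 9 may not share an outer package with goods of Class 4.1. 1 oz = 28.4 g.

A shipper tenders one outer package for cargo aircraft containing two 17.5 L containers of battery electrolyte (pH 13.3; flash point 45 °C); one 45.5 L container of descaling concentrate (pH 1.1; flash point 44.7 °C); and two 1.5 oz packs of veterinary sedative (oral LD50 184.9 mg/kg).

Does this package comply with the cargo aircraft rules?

Yes

With pH 13.3 (≥ 12.5), the battery electrolyte falls in Class 8.
Descaling concentrate: pH 1.1 ≤ 2.5 → Class 8 (Corrosive).
With oral LD50 184.9 mg/kg (< 200 mg/kg), the veterinary sedative falls in Class 6.1.
Class 8 net quantity: (two 17.5 L containers = 35 L) + 45.5 L = 80.5 L.
80.5 L is within the cargo aircraft limit of 100 L for Class 8.
Class 6.1 quantity: two 1.5 oz packs = 85.2 g.
85.2 g is within the cargo aircraft limit of 100 g for Class 6.1.
The segregation rule (Class 9 with Class 4.1) does not apply to Class 8 with Class 6.1.
Every hazard class is within its cargo aircraft limit and no segregation rule is violated.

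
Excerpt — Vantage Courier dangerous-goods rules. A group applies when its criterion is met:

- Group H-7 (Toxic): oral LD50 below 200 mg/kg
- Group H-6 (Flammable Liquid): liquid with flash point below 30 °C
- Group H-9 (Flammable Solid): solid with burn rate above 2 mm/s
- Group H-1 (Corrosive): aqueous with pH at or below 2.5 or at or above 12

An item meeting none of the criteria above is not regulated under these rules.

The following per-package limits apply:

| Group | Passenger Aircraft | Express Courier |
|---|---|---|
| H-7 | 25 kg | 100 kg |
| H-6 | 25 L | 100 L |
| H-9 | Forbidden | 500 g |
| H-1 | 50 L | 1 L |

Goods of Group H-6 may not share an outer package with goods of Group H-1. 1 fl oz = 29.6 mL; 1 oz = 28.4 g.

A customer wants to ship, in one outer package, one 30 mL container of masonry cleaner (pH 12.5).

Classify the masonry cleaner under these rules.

With pH 12.5 (≥ 12), the masonry cleaner falls in Group H-1.

Group H-1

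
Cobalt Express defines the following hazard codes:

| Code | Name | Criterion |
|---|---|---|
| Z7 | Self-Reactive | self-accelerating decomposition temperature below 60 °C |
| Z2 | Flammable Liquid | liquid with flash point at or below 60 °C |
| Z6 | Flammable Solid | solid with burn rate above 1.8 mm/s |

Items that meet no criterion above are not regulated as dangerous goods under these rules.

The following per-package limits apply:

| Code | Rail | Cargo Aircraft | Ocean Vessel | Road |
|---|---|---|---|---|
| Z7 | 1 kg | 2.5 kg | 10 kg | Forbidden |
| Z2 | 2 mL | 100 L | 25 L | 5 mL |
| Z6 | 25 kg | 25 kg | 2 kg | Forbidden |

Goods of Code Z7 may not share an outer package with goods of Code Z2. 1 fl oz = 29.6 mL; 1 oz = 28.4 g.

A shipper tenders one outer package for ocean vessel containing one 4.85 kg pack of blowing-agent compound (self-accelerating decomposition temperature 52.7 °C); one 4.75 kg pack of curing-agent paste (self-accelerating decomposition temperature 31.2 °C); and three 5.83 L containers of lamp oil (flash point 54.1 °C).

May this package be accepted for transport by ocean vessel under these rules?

No

Blowing-agent compound: self-accelerating decomposition temperature 52.7 °C < 60 °C → Code Z7 (Self-Reactive).
Self-accelerating decomposition temperature 31.2 °C meets the Code Z7 criterion (Self-Reactive), so the curing-agent paste is Code Z7.
Lamp oil: flash point 54.1 °C ≤ 60 °C → Code Z2 (Flammable Liquid).
Code Z7 net quantity: 4.85 kg + 4.75 kg = 9.6 kg.
9.6 kg is within the ocean vessel limit of 10 kg for Code Z7.
Code Z2 quantity: three 5.83 L containers = 17.49 L.
That is within the Code Z2 ocean vessel limit of 25 L.
Code Z7 and Code Z2 may not share an outer package.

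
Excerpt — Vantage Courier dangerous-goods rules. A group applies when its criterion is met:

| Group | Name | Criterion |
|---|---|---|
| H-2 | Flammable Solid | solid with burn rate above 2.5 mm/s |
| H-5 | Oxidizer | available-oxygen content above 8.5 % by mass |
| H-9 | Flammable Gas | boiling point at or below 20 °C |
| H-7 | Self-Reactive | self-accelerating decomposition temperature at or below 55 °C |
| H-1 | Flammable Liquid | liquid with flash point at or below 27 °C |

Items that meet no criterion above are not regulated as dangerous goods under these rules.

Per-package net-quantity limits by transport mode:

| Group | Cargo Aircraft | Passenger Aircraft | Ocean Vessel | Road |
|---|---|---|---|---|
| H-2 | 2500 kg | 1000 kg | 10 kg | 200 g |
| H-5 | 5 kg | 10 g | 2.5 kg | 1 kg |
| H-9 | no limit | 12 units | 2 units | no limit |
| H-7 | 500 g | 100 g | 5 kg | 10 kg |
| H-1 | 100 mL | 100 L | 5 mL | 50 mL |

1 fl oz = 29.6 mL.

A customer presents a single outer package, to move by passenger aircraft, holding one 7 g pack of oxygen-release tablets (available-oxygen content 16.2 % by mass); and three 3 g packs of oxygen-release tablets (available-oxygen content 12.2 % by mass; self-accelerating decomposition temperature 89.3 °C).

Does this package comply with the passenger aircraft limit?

No

The oxygen-release tablets have available-oxygen content 16.2 % by mass, which is > 8.5 % by mass, so they are Group H-5 (Oxidizer).
With available-oxygen content 12.2 % by mass (> 8.5 % by mass), the oxygen-release tablets fall in Group H-5.
Group H-5 net quantity: 7 g + (three 3 g packs = 9 g) = 16 g.
16 g > 10 g (passenger aircraft limit, Group H-5) — over the limit.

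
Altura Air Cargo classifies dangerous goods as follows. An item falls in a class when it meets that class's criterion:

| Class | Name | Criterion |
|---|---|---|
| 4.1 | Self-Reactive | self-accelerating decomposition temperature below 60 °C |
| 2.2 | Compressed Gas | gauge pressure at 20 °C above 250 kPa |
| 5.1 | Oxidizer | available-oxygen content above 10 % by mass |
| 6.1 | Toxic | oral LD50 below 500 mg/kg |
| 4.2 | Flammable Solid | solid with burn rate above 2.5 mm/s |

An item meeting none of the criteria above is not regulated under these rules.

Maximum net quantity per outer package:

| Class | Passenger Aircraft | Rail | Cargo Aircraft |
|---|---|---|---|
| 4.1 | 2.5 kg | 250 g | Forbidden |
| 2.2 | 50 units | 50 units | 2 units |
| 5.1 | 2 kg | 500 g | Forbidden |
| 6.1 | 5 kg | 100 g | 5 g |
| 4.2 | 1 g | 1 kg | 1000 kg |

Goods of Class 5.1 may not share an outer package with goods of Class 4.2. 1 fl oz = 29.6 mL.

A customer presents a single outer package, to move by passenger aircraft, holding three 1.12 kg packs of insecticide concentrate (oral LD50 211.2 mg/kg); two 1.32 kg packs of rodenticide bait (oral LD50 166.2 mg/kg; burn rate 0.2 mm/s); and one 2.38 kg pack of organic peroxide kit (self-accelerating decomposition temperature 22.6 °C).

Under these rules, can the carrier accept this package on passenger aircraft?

No

Oral LD50 211.2 mg/kg meets the Class 6.1 criterion (Toxic), so the insecticide concentrate is Class 6.1.
Oral LD50 166.2 mg/kg meets the Class 6.1 criterion (Toxic), so the rodenticide bait is Class 6.1.
The organic peroxide kit has self-accelerating decomposition temperature 22.6 °C, which is < 60 °C, so it is Class 4.1 (Self-Reactive).
Total Class 6.1: (three 1.12 kg packs = 3.36 kg) + (two 1.32 kg packs = 2.64 kg) = 6 kg.
6 kg exceeds the passenger aircraft limit of 5 kg for Class 6.1.
Class 4.1 quantity: 2.38 kg.
2.38 kg is within the passenger aircraft limit of 2.5 kg for Class 4.1.
The segregation rule (Class 5.1 with Class 4.2) does not apply to Class 6.1 with Class 4.1.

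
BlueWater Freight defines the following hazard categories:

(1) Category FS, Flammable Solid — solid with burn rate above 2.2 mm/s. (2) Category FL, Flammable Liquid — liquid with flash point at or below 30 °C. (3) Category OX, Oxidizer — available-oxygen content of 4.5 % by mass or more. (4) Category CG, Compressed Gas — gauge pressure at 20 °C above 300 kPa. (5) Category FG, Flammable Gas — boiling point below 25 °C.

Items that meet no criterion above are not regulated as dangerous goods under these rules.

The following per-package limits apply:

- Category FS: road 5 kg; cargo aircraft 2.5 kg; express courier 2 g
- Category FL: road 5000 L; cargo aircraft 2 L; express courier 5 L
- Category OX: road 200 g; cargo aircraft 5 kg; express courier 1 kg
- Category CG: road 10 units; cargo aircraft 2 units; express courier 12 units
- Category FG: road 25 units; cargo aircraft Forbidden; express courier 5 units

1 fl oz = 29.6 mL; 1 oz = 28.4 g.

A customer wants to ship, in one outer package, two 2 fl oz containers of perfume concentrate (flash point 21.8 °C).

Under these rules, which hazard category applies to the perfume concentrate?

Category FL

With flash point 21.8 °C (≤ 30 °C), the perfume concentrate falls in Category FL.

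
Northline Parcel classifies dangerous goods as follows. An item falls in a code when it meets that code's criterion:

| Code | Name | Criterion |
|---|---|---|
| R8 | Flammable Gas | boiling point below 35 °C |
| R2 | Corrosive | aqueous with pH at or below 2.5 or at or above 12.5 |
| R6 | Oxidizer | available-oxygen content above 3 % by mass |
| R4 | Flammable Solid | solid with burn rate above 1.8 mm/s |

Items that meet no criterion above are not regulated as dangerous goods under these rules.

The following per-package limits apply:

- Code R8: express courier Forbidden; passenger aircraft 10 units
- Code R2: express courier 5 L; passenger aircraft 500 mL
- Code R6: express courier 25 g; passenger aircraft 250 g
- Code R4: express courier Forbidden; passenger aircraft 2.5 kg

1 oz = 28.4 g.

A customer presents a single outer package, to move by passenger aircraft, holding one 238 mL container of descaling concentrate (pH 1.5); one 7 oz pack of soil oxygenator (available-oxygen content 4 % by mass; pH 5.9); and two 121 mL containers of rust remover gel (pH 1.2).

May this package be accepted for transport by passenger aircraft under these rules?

Yes

The descaling concentrate has pH 1.5, which is ≤ 2.5, so it is Code R2 (Corrosive).
The soil oxygenator has available-oxygen content 4 % by mass, which is > 3 % by mass, so it is Code R6 (Oxidizer).
pH 1.2 meets the Code R2 criterion (Corrosive), so the rust remover gel is Code R2.
Code R2 net quantity: 238 mL + (two 121 mL containers = 242 mL) = 480 mL.
480 mL ≤ 500 mL (passenger aircraft limit, Code R2) — within limit.
Code R6 quantity: one 7 oz pack = 198.8 g.
That is within the Code R6 passenger aircraft limit of 250 g.
Every hazard code is within its passenger aircraft limit and no segregation rule is violated.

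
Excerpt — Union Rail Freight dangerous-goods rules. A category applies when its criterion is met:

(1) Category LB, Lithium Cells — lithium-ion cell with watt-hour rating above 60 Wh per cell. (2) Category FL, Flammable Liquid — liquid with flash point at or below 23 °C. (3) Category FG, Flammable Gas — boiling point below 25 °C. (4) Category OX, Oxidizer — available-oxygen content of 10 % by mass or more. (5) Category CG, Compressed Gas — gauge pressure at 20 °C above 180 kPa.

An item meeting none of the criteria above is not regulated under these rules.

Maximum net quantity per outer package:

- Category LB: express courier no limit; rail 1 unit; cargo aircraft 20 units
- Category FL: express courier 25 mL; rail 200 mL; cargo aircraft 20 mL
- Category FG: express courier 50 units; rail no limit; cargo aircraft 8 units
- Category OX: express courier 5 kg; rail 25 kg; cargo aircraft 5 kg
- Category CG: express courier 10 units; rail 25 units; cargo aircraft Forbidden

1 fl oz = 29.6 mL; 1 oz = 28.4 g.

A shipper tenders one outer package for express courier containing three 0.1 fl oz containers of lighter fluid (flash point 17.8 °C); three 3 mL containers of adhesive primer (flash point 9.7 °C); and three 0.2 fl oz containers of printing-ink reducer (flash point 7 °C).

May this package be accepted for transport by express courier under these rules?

No

Lighter fluid: flash point 17.8 °C ≤ 23 °C → Category FL (Flammable Liquid).
Adhesive primer: flash point 9.7 °C ≤ 23 °C → Category FL (Flammable Liquid).
Printing-ink reducer: flash point 7 °C ≤ 23 °C → Category FL (Flammable Liquid).
Category FL net quantity: (three 0.1 fl oz containers = 8.88 mL) + (three 3 mL containers = 9 mL) + (three 0.2 fl oz containers = 17.76 mL) = 35.64 mL.
That exceeds the Category FL express courier limit of 25 mL.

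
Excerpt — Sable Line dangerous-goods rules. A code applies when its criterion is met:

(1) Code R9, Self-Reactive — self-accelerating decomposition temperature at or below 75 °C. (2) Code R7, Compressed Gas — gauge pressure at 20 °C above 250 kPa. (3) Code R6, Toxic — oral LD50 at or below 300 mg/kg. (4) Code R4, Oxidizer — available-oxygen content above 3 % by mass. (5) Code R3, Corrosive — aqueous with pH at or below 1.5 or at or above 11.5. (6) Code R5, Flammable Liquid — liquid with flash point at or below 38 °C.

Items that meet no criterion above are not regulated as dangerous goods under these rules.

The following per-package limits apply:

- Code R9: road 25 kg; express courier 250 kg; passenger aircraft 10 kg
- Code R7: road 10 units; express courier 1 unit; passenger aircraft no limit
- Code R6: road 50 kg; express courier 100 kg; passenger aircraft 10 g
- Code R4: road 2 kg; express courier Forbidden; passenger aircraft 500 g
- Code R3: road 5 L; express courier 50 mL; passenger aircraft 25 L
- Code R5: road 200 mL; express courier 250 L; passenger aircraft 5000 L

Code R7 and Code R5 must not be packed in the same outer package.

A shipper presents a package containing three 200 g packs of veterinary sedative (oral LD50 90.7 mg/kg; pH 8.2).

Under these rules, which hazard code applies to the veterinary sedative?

Code R6

With oral LD50 90.7 mg/kg (≤ 300 mg/kg), the veterinary sedative falls in Code R6.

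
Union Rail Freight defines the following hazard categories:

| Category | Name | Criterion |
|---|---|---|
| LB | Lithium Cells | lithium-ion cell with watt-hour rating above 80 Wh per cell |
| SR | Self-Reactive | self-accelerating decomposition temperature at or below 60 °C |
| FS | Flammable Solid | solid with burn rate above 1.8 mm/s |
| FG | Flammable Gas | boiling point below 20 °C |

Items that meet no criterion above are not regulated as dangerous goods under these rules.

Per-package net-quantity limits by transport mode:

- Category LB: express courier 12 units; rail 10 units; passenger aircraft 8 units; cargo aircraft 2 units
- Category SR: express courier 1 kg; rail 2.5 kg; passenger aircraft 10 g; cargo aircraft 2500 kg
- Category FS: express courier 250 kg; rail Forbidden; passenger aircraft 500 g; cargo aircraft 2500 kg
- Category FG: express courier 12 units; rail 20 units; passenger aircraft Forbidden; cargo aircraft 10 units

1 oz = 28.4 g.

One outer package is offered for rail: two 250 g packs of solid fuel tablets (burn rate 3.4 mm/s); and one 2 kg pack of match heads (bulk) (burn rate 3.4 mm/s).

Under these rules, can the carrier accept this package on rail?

Solid fuel tablets: burn rate 3.4 mm/s > 1.8 mm/s → Category FS (Flammable Solid).
Burn rate 3.4 mm/s meets the Category FS criterion (Flammable Solid), so the match heads (bulk) are Category FS.
Total Category FS: (two 250 g packs = 500 g) + 2 kg = 2.5 kg.
Category FS is Forbidden by rail.

No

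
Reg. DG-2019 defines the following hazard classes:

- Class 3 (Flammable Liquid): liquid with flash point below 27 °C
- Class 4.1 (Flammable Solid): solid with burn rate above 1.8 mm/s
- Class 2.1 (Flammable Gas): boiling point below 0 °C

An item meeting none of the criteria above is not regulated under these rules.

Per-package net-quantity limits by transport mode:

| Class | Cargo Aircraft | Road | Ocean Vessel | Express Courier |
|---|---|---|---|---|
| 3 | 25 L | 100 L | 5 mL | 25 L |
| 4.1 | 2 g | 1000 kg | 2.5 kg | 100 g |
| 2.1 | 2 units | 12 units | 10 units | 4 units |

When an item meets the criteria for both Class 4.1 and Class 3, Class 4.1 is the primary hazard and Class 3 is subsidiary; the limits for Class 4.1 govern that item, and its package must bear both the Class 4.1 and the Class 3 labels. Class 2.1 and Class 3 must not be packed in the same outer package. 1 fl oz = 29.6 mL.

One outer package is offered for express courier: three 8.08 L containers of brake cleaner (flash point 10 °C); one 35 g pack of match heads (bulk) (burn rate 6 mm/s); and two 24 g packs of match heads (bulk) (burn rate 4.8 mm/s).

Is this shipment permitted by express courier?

Yes

With flash point 10 °C (< 27 °C), the brake cleaner falls in Class 3.
With burn rate 6 mm/s (> 1.8 mm/s), the match heads (bulk) fall in Class 4.1.
Burn rate 4.8 mm/s meets the Class 4.1 criterion (Flammable Solid), so the match heads (bulk) are Class 4.1.
Class 4.1 net quantity: 35 g + (two 24 g packs = 48 g) = 83 g.
That is within the Class 4.1 express courier limit of 100 g.
Class 3 quantity: three 8.08 L containers = 24.24 L.
That is within the Class 3 express courier limit of 25 L.
The segregation rule (Class 2.1 with Class 3) does not apply to Class 4.1 with Class 3.
Every hazard class is within its express courier limit and no segregation rule is violated.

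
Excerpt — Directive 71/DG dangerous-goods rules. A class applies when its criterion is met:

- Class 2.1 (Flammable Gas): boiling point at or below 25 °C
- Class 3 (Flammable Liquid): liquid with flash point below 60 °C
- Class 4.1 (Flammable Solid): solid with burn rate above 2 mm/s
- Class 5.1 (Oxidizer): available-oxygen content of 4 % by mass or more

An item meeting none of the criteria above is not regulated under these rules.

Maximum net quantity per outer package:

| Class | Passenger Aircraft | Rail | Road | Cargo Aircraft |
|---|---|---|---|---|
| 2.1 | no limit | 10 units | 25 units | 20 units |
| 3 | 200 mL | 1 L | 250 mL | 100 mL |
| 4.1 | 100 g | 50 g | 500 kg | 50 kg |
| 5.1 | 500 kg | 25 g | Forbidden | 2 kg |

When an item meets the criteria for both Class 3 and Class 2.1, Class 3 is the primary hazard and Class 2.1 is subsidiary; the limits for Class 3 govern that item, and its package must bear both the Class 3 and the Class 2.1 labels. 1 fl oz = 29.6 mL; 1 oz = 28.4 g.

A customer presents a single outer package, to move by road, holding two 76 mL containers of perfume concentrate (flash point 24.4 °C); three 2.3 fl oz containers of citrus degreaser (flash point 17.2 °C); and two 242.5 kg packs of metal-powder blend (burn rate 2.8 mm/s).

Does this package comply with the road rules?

No

The perfume concentrate has flash point 24.4 °C, which is < 60 °C, so it is Class 3 (Flammable Liquid).
With flash point 17.2 °C (< 60 °C), the citrus degreaser falls in Class 3.
Metal-powder blend: burn rate 2.8 mm/s > 2 mm/s → Class 4.1 (Flammable Solid).
Class 3 net quantity: (two 76 mL containers = 152 mL) + (three 2.3 fl oz containers = 204.24 mL) = 356.24 mL.
That exceeds the Class 3 road limit of 250 mL.
Class 4.1 quantity: two 242.5 kg packs = 485 kg.
485 kg is within the road limit of 500 kg for Class 4.1.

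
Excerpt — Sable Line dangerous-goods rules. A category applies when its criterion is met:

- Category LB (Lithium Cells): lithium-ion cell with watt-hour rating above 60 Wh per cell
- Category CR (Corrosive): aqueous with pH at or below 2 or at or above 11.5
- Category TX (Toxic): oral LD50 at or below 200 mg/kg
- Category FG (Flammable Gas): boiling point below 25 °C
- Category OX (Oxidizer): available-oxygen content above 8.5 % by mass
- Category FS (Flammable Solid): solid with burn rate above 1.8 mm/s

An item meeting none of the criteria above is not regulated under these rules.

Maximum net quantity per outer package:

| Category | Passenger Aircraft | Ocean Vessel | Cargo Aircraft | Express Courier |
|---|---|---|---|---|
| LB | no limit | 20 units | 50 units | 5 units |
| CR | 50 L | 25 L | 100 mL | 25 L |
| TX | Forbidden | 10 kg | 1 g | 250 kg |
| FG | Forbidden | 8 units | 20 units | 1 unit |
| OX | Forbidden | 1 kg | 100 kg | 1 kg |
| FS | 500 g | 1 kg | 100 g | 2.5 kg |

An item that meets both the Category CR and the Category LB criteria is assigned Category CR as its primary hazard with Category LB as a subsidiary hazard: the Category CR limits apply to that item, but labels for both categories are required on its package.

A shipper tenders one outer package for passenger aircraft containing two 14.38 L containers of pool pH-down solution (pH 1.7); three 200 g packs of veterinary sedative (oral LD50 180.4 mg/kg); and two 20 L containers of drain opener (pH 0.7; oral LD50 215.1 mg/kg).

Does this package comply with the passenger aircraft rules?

No

Pool pH-down solution: pH 1.7 ≤ 2 → Category CR (Corrosive).
With oral LD50 180.4 mg/kg (≤ 200 mg/kg), the veterinary sedative falls in Category TX.
With pH 0.7 (≤ 2), the drain opener falls in Category CR.
Total Category CR: (two 14.38 L containers = 28.76 L) + (two 20 L containers = 40 L) = 68.76 L.
68.76 L > 50 L (passenger aircraft limit, Category CR) — over the limit.
Category TX quantity: three 200 g packs = 600 g.
By passenger aircraft, Category TX is Forbidden regardless of quantity.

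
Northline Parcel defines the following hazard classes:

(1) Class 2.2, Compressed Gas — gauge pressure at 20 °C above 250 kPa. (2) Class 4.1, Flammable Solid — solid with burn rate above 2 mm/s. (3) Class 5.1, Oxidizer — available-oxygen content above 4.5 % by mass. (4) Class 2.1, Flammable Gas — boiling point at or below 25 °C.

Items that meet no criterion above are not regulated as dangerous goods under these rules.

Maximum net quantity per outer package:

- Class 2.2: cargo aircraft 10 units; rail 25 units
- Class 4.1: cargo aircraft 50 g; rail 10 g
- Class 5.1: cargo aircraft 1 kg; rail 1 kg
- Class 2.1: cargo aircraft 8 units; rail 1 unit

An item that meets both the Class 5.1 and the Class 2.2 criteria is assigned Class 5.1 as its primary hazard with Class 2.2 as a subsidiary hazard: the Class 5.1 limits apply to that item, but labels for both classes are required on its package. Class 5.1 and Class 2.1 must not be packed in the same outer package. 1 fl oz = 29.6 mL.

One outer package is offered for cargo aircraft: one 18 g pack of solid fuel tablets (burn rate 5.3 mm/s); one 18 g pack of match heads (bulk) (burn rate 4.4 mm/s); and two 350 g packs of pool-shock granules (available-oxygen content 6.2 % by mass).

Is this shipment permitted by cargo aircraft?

Burn rate 5.3 mm/s meets the Class 4.1 criterion (Flammable Solid), so the solid fuel tablets are Class 4.1.
Match heads (bulk): burn rate 4.4 mm/s > 2 mm/s → Class 4.1 (Flammable Solid).
Pool-shock granules: available-oxygen content 6.2 % by mass > 4.5 % by mass → Class 5.1 (Oxidizer).
Total Class 4.1: 18 g + 18 g = 36 g.
36 g ≤ 50 g (cargo aircraft limit, Class 4.1) — within limit.
Class 5.1 quantity: two 350 g packs = 700 g.
700 g ≤ 1 kg (cargo aircraft limit, Class 5.1) — within limit.
The segregation rule (Class 5.1 with Class 2.1) does not apply to Class 4.1 with Class 5.1.
Every hazard class is within its cargo aircraft limit and no segregation rule is violated.

Yes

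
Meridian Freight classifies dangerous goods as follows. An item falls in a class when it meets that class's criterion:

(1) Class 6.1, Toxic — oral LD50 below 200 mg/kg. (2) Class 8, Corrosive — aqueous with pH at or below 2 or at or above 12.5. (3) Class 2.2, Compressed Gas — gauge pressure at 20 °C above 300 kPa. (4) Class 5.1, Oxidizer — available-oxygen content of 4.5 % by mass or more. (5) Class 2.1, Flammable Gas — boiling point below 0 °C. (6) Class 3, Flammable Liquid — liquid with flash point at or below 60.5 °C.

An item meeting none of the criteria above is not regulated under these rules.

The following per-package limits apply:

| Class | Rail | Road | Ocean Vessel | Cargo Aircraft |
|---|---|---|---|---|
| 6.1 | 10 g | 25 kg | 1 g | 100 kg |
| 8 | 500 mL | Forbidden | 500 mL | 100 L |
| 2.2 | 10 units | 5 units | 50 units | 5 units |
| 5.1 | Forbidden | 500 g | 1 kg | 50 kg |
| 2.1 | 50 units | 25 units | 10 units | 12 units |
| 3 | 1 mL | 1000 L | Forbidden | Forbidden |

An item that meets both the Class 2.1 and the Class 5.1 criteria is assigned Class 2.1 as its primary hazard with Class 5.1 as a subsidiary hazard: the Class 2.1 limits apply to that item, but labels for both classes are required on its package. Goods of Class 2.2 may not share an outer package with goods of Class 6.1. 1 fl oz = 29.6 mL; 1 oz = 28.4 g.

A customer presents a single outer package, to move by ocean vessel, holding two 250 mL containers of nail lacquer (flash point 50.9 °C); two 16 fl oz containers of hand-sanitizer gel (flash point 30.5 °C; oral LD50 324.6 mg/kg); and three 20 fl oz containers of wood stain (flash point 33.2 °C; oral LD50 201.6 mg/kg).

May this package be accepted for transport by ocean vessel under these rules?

No

Nail lacquer: flash point 50.9 °C ≤ 60.5 °C → Class 3 (Flammable Liquid).
Flash point 30.5 °C meets the Class 3 criterion (Flammable Liquid), so the hand-sanitizer gel is Class 3.
With flash point 33.2 °C (≤ 60.5 °C), the wood stain falls in Class 3.
Class 3 net quantity: (two 250 mL containers = 500 mL) + (two 16 fl oz containers = 947.2 mL) + (three 20 fl oz containers = 1.776 L) = 3223.2 mL.
By ocean vessel, Class 3 is Forbidden regardless of quantity.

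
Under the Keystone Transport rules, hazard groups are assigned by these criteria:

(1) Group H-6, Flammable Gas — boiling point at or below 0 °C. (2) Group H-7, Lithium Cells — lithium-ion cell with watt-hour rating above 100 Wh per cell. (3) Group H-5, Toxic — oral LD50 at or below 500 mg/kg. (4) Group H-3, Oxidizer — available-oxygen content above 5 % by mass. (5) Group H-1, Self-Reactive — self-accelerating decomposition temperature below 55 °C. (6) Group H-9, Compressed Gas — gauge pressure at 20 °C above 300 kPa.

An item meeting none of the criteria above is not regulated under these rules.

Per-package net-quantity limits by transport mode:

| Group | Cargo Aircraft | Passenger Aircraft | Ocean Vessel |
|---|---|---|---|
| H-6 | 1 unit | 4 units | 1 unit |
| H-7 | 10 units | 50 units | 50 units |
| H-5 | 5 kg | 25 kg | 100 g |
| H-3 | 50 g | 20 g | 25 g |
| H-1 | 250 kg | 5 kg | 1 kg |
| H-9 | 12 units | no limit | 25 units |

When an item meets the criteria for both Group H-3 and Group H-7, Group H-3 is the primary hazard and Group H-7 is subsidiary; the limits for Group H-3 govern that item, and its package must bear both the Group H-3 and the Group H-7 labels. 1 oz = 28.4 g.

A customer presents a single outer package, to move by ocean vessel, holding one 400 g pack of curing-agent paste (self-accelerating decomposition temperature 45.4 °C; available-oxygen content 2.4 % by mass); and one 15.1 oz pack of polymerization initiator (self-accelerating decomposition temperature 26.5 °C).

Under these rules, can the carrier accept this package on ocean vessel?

Self-accelerating decomposition temperature 45.4 °C meets the Group H-1 criterion (Self-Reactive), so the curing-agent paste is Group H-1.
The polymerization initiator has self-accelerating decomposition temperature 26.5 °C, which is < 55 °C, so it is Group H-1 (Self-Reactive).
Group H-1 net quantity: 400 g + (one 15.1 oz pack = 428.84 g) = 828.84 g.
828.84 g ≤ 1 kg (ocean vessel limit, Group H-1) — within limit.

Yes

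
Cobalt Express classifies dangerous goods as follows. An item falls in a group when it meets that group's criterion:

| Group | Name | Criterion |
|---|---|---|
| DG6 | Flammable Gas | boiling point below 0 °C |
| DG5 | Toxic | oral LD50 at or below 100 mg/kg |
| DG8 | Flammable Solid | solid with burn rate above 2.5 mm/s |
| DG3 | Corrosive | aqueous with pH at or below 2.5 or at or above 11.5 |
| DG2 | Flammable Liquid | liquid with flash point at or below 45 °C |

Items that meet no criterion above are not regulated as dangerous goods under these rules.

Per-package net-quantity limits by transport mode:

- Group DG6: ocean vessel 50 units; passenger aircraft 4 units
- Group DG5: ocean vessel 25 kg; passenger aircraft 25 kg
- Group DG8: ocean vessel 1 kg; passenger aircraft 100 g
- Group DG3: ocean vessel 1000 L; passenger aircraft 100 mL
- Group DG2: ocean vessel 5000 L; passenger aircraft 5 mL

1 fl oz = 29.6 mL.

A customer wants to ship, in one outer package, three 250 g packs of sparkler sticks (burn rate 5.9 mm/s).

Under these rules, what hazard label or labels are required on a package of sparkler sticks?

Group DG8

With burn rate 5.9 mm/s (> 2.5 mm/s), the sparkler sticks fall in Group DG8.
Only the Group DG8 label is required.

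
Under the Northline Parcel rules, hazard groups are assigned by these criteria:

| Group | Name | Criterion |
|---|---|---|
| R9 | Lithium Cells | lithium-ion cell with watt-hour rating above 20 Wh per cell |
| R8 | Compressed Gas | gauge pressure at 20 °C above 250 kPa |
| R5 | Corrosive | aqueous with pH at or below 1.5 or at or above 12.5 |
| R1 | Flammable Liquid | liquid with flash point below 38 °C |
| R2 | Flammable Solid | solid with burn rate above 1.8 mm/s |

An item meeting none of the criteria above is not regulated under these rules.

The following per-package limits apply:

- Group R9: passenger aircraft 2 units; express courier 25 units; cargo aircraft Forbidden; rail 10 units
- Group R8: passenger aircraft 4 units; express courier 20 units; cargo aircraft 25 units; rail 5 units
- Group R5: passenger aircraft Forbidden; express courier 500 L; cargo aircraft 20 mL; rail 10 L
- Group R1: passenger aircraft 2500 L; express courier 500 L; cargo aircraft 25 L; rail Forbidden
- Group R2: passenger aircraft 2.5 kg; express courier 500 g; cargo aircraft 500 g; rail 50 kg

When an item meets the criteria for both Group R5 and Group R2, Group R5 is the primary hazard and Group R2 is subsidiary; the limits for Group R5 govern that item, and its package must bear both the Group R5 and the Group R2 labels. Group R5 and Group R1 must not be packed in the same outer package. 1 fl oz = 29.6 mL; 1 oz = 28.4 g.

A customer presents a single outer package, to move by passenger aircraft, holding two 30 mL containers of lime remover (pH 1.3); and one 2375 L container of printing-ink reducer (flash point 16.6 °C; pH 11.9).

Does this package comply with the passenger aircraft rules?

pH 1.3 meets the Group R5 criterion (Corrosive), so the lime remover is Group R5.
Flash point 16.6 °C meets the Group R1 criterion (Flammable Liquid), so the printing-ink reducer is Group R1.
Group R5 quantity: two 30 mL containers = 60 mL.
By passenger aircraft, Group R5 is Forbidden regardless of quantity.
Group R1 quantity: 2375 L.
2375 L is within the passenger aircraft limit of 2500 L for Group R1.
Group R5 and Group R1 may not share an outer package.

No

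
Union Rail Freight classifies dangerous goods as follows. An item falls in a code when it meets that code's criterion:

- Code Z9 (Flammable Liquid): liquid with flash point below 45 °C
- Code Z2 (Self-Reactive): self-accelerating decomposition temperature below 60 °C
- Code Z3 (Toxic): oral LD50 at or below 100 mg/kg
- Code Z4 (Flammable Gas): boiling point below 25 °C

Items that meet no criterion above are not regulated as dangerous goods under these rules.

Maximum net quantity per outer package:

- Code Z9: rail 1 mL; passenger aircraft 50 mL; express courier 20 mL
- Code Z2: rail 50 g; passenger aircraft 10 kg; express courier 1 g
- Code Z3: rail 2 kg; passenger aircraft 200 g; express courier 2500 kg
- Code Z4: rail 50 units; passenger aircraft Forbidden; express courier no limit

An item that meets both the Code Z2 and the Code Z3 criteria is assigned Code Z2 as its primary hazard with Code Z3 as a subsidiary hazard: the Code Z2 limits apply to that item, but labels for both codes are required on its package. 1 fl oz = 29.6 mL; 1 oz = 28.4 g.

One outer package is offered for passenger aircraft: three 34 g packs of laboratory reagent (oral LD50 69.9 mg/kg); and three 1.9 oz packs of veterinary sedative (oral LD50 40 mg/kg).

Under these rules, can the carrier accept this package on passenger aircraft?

The laboratory reagent has oral LD50 69.9 mg/kg, which is ≤ 100 mg/kg, so it is Code Z3 (Toxic).
With oral LD50 40 mg/kg (≤ 100 mg/kg), the veterinary sedative falls in Code Z3.
Total Code Z3: (three 34 g packs = 102 g) + (three 1.9 oz packs = 161.88 g) = 263.88 g.
That exceeds the Code Z3 passenger aircraft limit of 200 g.

No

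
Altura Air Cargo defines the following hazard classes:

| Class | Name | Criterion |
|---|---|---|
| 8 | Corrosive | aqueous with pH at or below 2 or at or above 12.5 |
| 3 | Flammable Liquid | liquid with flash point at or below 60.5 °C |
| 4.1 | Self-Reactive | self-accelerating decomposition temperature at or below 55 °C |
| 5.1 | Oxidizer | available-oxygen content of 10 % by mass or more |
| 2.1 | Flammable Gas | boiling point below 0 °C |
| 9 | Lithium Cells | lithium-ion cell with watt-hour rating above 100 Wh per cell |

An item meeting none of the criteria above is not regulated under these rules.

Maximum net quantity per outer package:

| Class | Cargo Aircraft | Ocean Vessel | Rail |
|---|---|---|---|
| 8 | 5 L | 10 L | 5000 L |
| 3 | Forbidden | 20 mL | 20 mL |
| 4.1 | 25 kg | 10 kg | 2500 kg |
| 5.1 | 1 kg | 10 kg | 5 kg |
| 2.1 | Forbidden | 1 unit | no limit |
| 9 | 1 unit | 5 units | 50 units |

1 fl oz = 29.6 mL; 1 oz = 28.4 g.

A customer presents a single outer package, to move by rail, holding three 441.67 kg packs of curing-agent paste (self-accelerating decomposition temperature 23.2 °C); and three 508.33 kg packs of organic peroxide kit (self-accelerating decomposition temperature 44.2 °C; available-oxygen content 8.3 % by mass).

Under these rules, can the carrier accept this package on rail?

No

With self-accelerating decomposition temperature 23.2 °C (≤ 55 °C), the curing-agent paste falls in Class 4.1.
Self-accelerating decomposition temperature 44.2 °C meets the Class 4.1 criterion (Self-Reactive), so the organic peroxide kit is Class 4.1.
Total Class 4.1: (three 441.67 kg packs = 1325.01 kg) + (three 508.33 kg packs = 1524.99 kg) = 2850 kg.
2850 kg > 2500 kg (rail limit, Class 4.1) — over the limit.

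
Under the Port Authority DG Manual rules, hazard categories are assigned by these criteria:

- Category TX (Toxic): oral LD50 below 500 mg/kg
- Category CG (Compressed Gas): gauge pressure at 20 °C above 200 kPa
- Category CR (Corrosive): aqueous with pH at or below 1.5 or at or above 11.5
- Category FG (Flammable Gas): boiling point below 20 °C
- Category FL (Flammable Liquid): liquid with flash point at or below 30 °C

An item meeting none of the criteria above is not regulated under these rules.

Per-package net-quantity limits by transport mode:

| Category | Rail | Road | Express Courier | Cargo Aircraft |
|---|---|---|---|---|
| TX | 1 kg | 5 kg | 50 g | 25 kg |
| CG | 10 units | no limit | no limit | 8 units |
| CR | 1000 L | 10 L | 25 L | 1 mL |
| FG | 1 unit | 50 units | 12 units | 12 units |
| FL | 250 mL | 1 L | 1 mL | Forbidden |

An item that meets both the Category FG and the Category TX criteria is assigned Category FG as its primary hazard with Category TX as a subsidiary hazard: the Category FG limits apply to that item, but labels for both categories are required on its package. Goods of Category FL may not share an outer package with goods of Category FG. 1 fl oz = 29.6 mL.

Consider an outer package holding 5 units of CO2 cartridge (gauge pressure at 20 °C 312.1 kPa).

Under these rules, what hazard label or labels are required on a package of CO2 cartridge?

With gauge pressure at 20 °C 312.1 kPa (> 200 kPa), the CO2 cartridge falls in Category CG.
Only the Category CG label is required.

Category CG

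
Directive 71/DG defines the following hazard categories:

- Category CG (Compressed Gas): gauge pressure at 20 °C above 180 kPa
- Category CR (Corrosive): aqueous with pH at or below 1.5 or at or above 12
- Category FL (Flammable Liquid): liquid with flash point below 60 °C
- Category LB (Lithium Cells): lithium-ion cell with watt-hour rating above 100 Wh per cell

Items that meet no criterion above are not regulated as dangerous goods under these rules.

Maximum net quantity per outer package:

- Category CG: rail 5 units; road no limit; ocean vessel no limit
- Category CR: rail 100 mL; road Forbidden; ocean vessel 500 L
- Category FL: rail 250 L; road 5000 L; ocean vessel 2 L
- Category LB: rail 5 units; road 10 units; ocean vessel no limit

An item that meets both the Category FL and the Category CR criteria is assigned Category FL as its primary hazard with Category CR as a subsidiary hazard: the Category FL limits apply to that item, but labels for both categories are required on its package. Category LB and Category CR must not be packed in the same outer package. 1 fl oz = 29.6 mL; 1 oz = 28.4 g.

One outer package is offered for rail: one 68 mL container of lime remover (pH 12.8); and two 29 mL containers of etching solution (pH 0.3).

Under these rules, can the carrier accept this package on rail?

Lime remover: pH 12.8 ≥ 12 → Category CR (Corrosive).
pH 0.3 meets the Category CR criterion (Corrosive), so the etching solution is Category CR.
Total Category CR: 68 mL + (two 29 mL containers = 58 mL) = 126 mL.
That exceeds the Category CR rail limit of 100 mL.

No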